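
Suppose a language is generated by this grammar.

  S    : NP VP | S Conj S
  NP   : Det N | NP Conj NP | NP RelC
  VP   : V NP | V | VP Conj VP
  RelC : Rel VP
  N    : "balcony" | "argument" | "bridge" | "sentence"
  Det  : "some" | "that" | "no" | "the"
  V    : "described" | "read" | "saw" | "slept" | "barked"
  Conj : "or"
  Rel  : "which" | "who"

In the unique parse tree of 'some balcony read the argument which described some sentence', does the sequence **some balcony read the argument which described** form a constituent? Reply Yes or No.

No

[S [NP [Det some] [N balcony]] [VP [V read] [NP [NP [Det the] [N argument]] [RelC [Rel which] [VP [V described] [NP [Det some] [N sentence]]]]]]]
The smallest constituent containing 'some balcony read the argument which described' is the S spanning 'some balcony read the argument which described some sentence'; no single node in the tree dominates exactly the given words.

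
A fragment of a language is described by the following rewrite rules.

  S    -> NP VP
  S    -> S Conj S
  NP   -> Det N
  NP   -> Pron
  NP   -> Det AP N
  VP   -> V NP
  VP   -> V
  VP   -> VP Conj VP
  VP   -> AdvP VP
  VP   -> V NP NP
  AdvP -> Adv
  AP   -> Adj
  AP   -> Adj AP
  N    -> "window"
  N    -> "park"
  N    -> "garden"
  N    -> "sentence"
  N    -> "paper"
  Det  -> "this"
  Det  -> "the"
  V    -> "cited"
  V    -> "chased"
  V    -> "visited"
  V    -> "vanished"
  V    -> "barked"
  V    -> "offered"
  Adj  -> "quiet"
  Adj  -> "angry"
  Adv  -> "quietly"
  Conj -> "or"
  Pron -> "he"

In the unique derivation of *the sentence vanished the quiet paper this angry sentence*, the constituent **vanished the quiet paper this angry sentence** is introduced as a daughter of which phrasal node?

S
  NP
    Det: the
    N: sentence
  VP
    V: vanished
    NP
      Det: the
      AP
        Adj: quiet
      N: paper
    NP
      Det: this
      AP
        Adj: angry
      N: sentence
The span 'vanished the quiet paper this angry sentence' is the VP node built by VP → V NP NP.
Its mother is the S built by S → NP VP.

S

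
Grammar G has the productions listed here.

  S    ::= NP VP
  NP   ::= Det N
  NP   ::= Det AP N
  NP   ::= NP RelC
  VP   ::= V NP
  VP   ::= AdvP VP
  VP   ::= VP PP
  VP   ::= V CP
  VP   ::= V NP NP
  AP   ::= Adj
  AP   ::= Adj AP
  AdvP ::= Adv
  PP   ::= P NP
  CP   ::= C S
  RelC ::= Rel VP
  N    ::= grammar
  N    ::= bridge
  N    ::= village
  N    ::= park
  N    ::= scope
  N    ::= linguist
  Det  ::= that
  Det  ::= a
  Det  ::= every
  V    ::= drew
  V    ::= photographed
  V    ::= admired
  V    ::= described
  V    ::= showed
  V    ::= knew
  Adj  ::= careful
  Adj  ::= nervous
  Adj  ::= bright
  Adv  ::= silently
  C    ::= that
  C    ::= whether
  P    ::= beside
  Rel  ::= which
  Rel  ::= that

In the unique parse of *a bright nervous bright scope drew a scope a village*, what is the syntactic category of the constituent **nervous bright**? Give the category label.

AP

[S [NP [Det a] [AP [Adj bright] [AP [Adj nervous] [AP [Adj bright]]]] [N scope]] [VP [V drew] [NP [Det a] [N scope]] [NP [Det a] [N village]]]]
The span 'nervous bright' is the AP node built by AP → Adj AP.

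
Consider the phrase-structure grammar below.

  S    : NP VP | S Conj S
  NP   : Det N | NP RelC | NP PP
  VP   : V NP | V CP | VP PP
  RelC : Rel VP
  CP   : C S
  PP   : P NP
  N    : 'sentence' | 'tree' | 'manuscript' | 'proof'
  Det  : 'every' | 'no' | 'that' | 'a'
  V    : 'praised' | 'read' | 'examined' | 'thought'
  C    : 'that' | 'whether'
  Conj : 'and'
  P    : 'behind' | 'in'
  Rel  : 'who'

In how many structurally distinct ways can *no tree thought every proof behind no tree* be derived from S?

2

The two bracketings:
[S [NP [Det no] [N tree]] [VP [V thought] [NP [NP [Det every] [N proof]] [PP [P behind] [NP [Det no] [N tree]]]]]]
[S [NP [Det no] [N tree]] [VP [VP [V thought] [NP [Det every] [N proof]]] [PP [P behind] [NP [Det no] [N tree]]]]]
The difference turns on whether NP → NP PP is used at the relevant span, versus an alternative expansion of NP.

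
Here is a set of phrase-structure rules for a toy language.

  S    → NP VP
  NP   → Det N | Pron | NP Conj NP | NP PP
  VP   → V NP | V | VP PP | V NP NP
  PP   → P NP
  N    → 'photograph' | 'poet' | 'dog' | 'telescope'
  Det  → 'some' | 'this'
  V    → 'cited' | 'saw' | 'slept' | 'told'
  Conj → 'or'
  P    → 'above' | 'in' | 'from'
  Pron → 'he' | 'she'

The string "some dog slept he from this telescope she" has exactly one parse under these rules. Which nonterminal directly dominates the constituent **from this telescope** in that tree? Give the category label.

S
  NP
    Det: some
    N: dog
  VP
    V: slept
    NP
      NP
        Pron: he
      PP
        P: from
        NP
          Det: this
          N: telescope
    NP
      Pron: she
The span 'from this telescope' is the PP node built by PP → P NP.
Its mother is the NP built by NP → NP PP.

NP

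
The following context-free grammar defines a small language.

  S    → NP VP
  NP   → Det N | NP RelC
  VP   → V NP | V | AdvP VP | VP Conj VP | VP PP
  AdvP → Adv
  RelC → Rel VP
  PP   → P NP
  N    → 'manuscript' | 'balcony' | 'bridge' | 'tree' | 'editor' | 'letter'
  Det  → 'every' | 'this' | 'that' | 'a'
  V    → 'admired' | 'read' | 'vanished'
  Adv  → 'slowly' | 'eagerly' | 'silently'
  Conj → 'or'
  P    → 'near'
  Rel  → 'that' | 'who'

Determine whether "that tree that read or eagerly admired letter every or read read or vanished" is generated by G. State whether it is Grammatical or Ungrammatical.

Ungrammatical

A V word can never sit immediately before an N word in any string this grammar generates, so the substring 'admired letter' rules out a derivation.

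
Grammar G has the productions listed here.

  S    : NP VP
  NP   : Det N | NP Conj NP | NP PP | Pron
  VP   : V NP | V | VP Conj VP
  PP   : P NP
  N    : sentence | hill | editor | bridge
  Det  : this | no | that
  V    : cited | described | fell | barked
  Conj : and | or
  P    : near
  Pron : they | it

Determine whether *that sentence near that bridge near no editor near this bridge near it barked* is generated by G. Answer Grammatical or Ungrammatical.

S
  NP
    NP
      Det: that
      N: sentence
    PP
      P: near
      NP
        NP
          Det: that
          N: bridge
        PP
          P: near
          NP
            NP
              Det: no
              N: editor
            PP
              P: near
              NP
                NP
                  Det: this
                  N: bridge
                PP
                  P: near
                  NP
                    Pron: it
  VP
    V: barked
Each bracket corresponds to one application of a listed rule, so the string is derivable from S.

Grammatical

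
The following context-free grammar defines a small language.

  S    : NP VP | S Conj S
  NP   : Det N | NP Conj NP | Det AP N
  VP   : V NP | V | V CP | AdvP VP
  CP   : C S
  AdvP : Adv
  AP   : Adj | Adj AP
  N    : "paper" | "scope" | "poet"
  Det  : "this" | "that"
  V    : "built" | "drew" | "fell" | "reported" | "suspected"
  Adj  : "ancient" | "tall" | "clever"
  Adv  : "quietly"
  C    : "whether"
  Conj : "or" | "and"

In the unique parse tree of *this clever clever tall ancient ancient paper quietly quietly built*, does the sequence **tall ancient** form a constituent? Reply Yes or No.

No

[S [NP [Det this] [AP [Adj clever] [AP [Adj clever] [AP [Adj tall] [AP [Adj ancient] [AP [Adj ancient]]]]]] [N paper]] [VP [AdvP [Adv quietly]] [VP [AdvP [Adv quietly]] [VP [V built]]]]]
The smallest constituent containing 'tall ancient' is the AP spanning 'tall ancient ancient'; no single node in the tree dominates exactly the given words.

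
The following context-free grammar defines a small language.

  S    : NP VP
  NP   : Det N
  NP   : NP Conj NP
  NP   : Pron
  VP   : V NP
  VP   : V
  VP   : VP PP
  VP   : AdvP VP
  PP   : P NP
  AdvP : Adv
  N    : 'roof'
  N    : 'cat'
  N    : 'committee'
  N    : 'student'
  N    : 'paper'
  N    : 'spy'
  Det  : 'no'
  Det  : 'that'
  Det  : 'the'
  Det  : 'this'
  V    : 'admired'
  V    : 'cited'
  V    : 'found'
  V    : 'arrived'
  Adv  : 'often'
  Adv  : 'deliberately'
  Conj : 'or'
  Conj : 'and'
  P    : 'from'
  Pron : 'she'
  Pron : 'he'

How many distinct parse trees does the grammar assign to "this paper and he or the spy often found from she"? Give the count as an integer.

Two of the 4 distinct bracketings:
[S [NP [NP [Det this] [N paper]] [Conj and] [NP [NP [Pron he]] [Conj or] [NP [Det the] [N spy]]]] [VP [VP [AdvP [Adv often]] [VP [V found]]] [PP [P from] [NP [Pron she]]]]]
[S [NP [NP [Det this] [N paper]] [Conj and] [NP [NP [Pron he]] [Conj or] [NP [Det the] [N spy]]]] [VP [AdvP [Adv often]] [VP [VP [V found]] [PP [P from] [NP [Pron she]]]]]]
The trees differ in how a recursive rule is bracketed over the same span.

4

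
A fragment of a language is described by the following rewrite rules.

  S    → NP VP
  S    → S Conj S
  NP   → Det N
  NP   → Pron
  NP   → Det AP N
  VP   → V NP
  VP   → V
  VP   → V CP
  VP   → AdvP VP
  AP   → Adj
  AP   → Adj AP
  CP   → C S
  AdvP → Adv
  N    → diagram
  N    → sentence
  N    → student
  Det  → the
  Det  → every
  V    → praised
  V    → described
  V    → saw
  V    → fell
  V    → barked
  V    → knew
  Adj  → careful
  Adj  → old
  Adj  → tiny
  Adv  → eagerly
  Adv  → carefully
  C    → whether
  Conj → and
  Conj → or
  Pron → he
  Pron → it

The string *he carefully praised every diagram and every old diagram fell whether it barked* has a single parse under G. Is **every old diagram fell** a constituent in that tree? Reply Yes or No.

[S [S [NP [Pron he]] [VP [AdvP [Adv carefully]] [VP [V praised] [NP [Det every] [N diagram]]]]] [Conj and] [S [NP [Det every] [AP [Adj old]] [N diagram]] [VP [V fell] [CP [C whether] [S [NP [Pron it]] [VP [V barked]]]]]]]
The smallest constituent containing 'every old diagram fell' is the S spanning 'every old diagram fell whether it barked'; no single node in the tree dominates exactly the given words.

No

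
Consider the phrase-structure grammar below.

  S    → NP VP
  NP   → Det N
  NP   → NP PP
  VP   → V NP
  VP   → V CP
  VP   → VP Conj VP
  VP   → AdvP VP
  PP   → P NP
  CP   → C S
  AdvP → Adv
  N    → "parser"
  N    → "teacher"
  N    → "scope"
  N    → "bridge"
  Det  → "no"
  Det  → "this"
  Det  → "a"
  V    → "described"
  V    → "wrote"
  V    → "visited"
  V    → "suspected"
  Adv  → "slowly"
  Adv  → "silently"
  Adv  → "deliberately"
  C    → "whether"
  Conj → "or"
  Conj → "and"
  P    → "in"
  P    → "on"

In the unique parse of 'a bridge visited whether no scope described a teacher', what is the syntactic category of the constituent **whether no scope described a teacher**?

[S [NP [Det a] [N bridge]] [VP [V visited] [CP [C whether] [S [NP [Det no] [N scope]] [VP [V described] [NP [Det a] [N teacher]]]]]]]
The span 'whether no scope described a teacher' is the CP node built by CP → C S.

CP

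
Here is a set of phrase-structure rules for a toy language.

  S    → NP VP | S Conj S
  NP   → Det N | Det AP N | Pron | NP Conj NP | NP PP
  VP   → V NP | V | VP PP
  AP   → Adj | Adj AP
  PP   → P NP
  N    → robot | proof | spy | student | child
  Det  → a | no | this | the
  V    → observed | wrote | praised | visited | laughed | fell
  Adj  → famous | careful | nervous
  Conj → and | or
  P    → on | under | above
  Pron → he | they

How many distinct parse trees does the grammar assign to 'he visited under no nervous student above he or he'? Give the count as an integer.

Two of the 3 distinct bracketings:
[S [NP [Pron he]] [VP [VP [V visited]] [PP [P under] [NP [NP [NP [Det no] [AP [Adj nervous]] [N student]] [PP [P above] [NP [Pron he]]]] [Conj or] [NP [Pron he]]]]]]
[S [NP [Pron he]] [VP [VP [V visited]] [PP [P under] [NP [NP [Det no] [AP [Adj nervous]] [N student]] [PP [P above] [NP [NP [Pron he]] [Conj or] [NP [Pron he]]]]]]]]
The trees differ in how a recursive rule is bracketed over the same span.

3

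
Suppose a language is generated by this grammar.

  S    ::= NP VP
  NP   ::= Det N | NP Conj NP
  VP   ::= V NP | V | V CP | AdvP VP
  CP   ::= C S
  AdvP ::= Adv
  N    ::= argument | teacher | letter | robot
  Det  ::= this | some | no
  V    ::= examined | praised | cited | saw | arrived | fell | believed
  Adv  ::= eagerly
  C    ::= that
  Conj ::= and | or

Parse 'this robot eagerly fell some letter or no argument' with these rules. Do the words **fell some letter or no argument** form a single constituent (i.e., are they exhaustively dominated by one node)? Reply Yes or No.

Yes

[S [NP [Det this] [N robot]] [VP [AdvP [Adv eagerly]] [VP [V fell] [NP [NP [Det some] [N letter]] [Conj or] [NP [Det no] [N argument]]]]]]
The words 'fell some letter or no argument' are exhaustively dominated by a single VP node (built by VP → V NP), so they form a constituent.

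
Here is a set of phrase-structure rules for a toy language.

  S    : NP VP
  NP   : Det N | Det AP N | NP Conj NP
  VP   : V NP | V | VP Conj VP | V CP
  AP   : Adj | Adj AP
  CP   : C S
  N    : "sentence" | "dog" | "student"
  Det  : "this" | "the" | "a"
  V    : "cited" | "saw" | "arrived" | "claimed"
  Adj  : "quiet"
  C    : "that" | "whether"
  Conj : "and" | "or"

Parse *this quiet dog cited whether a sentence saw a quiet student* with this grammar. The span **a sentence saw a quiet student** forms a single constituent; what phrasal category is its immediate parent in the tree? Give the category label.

[S [NP [Det this] [AP [Adj quiet]] [N dog]] [VP [V cited] [CP [C whether] [S [NP [Det a] [N sentence]] [VP [V saw] [NP [Det a] [AP [Adj quiet]] [N student]]]]]]]
The span 'a sentence saw a quiet student' is the S node built by S → NP VP.
Its mother is the CP built by CP → C S.

CP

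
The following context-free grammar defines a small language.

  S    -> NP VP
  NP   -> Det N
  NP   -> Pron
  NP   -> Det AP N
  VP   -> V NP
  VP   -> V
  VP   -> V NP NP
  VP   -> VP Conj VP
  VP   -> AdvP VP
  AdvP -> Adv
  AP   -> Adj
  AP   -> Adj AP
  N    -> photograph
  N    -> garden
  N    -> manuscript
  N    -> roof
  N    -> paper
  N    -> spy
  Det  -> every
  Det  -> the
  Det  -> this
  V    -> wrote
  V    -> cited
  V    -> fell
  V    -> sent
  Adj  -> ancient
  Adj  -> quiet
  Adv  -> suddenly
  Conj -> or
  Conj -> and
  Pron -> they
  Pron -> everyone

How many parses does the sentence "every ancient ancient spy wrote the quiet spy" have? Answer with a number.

1

[S [NP [Det every] [AP [Adj ancient] [AP [Adj ancient]]] [N spy]] [VP [V wrote] [NP [Det the] [AP [Adj quiet]] [N spy]]]]
No rule offers an alternative attachment or grouping for any span, so this is the only derivation.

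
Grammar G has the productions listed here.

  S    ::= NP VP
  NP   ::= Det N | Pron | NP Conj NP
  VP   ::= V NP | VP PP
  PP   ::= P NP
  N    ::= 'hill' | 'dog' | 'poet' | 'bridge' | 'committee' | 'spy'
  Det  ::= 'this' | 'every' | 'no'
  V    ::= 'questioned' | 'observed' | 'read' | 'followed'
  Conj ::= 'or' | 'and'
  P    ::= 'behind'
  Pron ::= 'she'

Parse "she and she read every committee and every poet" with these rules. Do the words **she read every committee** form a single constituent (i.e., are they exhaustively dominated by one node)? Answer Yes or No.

[S [NP [NP [Pron she]] [Conj and] [NP [Pron she]]] [VP [V read] [NP [NP [Det every] [N committee]] [Conj and] [NP [Det every] [N poet]]]]]
The smallest constituent containing 'she read every committee' is the S spanning 'she and she read every committee and every poet'; no single node in the tree dominates exactly the given words.

No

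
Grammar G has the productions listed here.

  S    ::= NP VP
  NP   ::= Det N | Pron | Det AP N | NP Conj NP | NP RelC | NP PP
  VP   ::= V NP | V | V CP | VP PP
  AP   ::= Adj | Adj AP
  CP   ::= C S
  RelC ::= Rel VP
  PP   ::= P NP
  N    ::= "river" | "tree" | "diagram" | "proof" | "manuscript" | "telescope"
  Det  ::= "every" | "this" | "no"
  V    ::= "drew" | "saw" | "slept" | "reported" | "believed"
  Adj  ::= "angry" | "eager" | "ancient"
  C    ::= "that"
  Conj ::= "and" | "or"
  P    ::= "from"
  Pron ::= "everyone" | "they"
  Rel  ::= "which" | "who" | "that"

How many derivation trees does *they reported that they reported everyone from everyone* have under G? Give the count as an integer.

Two of the 3 distinct bracketings:
[S [NP [Pron they]] [VP [V reported] [CP [C that] [S [NP [Pron they]] [VP [V reported] [NP [NP [Pron everyone]] [PP [P from] [NP [Pron everyone]]]]]]]]]
[S [NP [Pron they]] [VP [V reported] [CP [C that] [S [NP [Pron they]] [VP [VP [V reported] [NP [Pron everyone]]] [PP [P from] [NP [Pron everyone]]]]]]]]
The difference turns on whether NP → NP PP is used at the relevant span, versus an alternative expansion of NP.

3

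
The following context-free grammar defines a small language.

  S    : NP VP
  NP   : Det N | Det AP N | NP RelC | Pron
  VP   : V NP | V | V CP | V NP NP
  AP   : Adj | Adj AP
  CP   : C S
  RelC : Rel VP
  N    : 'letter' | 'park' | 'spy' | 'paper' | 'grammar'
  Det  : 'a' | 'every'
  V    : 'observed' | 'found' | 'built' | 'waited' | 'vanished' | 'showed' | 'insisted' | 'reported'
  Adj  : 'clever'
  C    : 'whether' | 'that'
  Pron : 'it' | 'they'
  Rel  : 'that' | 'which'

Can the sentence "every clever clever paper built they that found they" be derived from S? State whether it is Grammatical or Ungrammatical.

S
  NP
    Det: every
    AP
      Adj: clever
      AP
        Adj: clever
    N: paper
  VP
    V: built
    NP
      NP
        Pron: they
      RelC
        Rel: that
        VP
          V: found
          NP
            Pron: they
Every word is introduced by a lexical rule and the phrasal rules combine the resulting categories into a single S.

Grammatical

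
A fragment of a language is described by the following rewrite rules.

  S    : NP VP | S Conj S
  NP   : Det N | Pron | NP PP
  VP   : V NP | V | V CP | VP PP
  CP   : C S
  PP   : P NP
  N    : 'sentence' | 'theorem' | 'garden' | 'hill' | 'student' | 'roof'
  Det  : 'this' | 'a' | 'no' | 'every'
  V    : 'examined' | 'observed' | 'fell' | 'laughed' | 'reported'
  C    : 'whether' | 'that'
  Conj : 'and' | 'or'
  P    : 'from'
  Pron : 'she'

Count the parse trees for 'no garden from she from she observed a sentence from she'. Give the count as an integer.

Two of the 4 distinct bracketings:
[S [NP [NP [Det no] [N garden]] [PP [P from] [NP [NP [Pron she]] [PP [P from] [NP [Pron she]]]]]] [VP [V observed] [NP [NP [Det a] [N sentence]] [PP [P from] [NP [Pron she]]]]]]
[S [NP [NP [Det no] [N garden]] [PP [P from] [NP [NP [Pron she]] [PP [P from] [NP [Pron she]]]]]] [VP [VP [V observed] [NP [Det a] [N sentence]]] [PP [P from] [NP [Pron she]]]]]
The difference turns on whether VP → VP PP is used at the relevant span, versus an alternative expansion of VP.

4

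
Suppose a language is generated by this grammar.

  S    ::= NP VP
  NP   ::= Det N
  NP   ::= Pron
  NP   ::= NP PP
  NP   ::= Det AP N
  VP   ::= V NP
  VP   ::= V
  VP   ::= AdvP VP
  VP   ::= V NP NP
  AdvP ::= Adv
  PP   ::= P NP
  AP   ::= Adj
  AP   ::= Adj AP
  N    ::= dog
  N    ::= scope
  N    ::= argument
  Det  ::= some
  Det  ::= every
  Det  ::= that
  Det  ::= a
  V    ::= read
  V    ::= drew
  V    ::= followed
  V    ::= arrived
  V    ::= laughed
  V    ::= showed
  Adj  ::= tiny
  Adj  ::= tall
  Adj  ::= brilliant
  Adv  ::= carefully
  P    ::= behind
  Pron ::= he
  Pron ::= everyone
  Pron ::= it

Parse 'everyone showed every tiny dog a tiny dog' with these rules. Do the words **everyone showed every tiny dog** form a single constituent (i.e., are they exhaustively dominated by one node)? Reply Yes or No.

[S [NP [Pron everyone]] [VP [V showed] [NP [Det every] [AP [Adj tiny]] [N dog]] [NP [Det a] [AP [Adj tiny]] [N dog]]]]
The smallest constituent containing 'everyone showed every tiny dog' is the S spanning 'everyone showed every tiny dog a tiny dog'; no single node in the tree dominates exactly the given words.

No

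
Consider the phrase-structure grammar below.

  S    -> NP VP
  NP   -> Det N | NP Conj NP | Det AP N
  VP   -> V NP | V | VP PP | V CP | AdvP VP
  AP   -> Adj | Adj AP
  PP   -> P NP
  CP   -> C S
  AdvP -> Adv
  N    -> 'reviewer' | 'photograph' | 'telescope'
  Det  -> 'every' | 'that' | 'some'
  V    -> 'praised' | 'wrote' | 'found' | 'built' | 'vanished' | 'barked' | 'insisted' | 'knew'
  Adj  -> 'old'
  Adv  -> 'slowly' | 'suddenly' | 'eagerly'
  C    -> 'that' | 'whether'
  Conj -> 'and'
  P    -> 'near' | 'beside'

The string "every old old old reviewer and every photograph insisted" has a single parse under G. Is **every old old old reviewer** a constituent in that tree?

Yes

[S [NP [NP [Det every] [AP [Adj old] [AP [Adj old] [AP [Adj old]]]] [N reviewer]] [Conj and] [NP [Det every] [N photograph]]] [VP [V insisted]]]
The words 'every old old old reviewer' are exhaustively dominated by a single NP node (built by NP → Det AP N), so they form a constituent.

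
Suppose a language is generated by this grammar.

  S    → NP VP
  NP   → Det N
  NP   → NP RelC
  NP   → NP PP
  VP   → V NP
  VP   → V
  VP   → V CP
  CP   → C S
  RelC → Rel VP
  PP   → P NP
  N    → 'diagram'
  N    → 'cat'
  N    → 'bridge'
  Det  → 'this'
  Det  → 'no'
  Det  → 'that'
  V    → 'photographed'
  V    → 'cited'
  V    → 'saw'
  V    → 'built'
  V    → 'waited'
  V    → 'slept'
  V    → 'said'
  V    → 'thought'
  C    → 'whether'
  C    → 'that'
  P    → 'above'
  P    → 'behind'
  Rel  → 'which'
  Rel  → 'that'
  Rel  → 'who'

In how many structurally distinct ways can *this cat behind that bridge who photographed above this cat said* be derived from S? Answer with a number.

Two of the 3 distinct bracketings:
[S [NP [NP [Det this] [N cat]] [PP [P behind] [NP [NP [NP [Det that] [N bridge]] [RelC [Rel who] [VP [V photographed]]]] [PP [P above] [NP [Det this] [N cat]]]]]] [VP [V said]]]
[S [NP [NP [NP [NP [Det this] [N cat]] [PP [P behind] [NP [Det that] [N bridge]]]] [RelC [Rel who] [VP [V photographed]]]] [PP [P above] [NP [Det this] [N cat]]]] [VP [V said]]]
The trees differ in how a recursive rule is bracketed over the same span.

3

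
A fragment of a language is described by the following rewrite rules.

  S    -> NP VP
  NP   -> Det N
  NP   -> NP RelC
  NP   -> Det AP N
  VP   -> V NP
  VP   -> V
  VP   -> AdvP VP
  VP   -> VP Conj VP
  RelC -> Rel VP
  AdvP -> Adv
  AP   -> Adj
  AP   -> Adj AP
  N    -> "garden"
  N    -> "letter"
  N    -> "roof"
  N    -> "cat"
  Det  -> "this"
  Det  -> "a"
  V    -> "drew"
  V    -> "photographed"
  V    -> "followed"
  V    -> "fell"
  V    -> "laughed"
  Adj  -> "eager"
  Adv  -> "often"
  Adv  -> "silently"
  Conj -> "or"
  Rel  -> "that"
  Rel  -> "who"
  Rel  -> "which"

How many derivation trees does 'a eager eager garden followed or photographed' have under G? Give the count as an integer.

[S [NP [Det a] [AP [Adj eager] [AP [Adj eager]]] [N garden]] [VP [VP [V followed]] [Conj or] [VP [V photographed]]]]
No rule offers an alternative attachment or grouping for any span, so this is the only derivation.

1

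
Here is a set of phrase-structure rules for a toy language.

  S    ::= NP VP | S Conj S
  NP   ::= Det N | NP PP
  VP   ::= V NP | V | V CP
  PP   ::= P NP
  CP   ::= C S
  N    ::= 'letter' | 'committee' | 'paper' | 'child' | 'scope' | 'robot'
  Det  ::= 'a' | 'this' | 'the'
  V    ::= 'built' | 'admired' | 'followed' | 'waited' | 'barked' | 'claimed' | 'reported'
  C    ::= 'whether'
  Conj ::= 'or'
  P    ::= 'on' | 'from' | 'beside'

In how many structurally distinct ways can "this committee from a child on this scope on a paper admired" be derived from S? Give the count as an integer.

5

Two of the 5 distinct bracketings:
[S [NP [NP [Det this] [N committee]] [PP [P from] [NP [NP [Det a] [N child]] [PP [P on] [NP [NP [Det this] [N scope]] [PP [P on] [NP [Det a] [N paper]]]]]]]] [VP [V admired]]]
[S [NP [NP [Det this] [N committee]] [PP [P from] [NP [NP [NP [Det a] [N child]] [PP [P on] [NP [Det this] [N scope]]]] [PP [P on] [NP [Det a] [N paper]]]]]] [VP [V admired]]]
The trees differ in how a recursive rule is bracketed over the same span.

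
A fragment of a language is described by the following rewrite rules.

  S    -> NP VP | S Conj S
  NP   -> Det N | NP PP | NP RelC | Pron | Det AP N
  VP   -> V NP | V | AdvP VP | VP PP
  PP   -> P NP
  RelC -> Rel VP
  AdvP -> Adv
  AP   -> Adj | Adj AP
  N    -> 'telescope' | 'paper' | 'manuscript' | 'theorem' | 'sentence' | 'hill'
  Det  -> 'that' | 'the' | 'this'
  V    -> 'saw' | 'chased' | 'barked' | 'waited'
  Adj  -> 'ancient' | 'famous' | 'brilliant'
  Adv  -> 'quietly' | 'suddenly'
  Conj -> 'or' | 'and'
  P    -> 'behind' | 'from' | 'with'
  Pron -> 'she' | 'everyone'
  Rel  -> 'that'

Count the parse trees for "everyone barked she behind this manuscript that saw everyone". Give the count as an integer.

Two of the 3 distinct bracketings:
[S [NP [Pron everyone]] [VP [V barked] [NP [NP [Pron she]] [PP [P behind] [NP [NP [Det this] [N manuscript]] [RelC [Rel that] [VP [V saw] [NP [Pron everyone]]]]]]]]]
[S [NP [Pron everyone]] [VP [V barked] [NP [NP [NP [Pron she]] [PP [P behind] [NP [Det this] [N manuscript]]]] [RelC [Rel that] [VP [V saw] [NP [Pron everyone]]]]]]]
The trees differ in how a recursive rule is bracketed over the same span.

3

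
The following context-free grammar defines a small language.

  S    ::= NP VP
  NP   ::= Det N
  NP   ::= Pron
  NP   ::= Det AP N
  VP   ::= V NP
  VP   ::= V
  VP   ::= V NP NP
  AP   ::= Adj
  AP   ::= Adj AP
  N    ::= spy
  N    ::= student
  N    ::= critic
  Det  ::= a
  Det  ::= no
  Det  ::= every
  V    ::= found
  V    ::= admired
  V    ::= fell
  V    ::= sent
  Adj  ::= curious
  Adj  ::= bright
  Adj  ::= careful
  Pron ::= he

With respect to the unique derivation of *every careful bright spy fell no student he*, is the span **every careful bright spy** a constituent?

Yes

[S [NP [Det every] [AP [Adj careful] [AP [Adj bright]]] [N spy]] [VP [V fell] [NP [Det no] [N student]] [NP [Pron he]]]]
The words 'every careful bright spy' are exhaustively dominated by a single NP node (built by NP → Det AP N), so they form a constituent.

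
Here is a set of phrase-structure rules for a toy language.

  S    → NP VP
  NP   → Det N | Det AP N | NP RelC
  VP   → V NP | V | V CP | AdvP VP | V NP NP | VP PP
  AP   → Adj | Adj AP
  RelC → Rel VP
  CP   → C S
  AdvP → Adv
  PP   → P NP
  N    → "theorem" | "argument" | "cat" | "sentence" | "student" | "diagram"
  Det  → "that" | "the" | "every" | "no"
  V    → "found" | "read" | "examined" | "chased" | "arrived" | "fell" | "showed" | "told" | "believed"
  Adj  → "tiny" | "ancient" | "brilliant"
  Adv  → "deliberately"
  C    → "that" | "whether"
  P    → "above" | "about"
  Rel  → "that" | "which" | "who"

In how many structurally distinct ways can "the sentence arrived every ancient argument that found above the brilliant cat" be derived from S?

2

The two bracketings:
[S [NP [Det the] [N sentence]] [VP [V arrived] [NP [NP [Det every] [AP [Adj ancient]] [N argument]] [RelC [Rel that] [VP [VP [V found]] [PP [P above] [NP [Det the] [AP [Adj brilliant]] [N cat]]]]]]]]
[S [NP [Det the] [N sentence]] [VP [VP [V arrived] [NP [NP [Det every] [AP [Adj ancient]] [N argument]] [RelC [Rel that] [VP [V found]]]]] [PP [P above] [NP [Det the] [AP [Adj brilliant]] [N cat]]]]]
The trees differ in how a recursive rule is bracketed over the same span.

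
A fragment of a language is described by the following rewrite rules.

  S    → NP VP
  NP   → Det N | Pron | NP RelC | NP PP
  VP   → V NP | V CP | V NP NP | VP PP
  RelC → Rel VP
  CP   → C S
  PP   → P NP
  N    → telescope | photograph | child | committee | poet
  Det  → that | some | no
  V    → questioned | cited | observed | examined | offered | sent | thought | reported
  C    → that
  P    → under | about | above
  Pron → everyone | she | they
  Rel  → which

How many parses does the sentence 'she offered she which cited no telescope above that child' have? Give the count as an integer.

4

Two of the 4 distinct bracketings:
[S [NP [Pron she]] [VP [V offered] [NP [NP [Pron she]] [RelC [Rel which] [VP [V cited] [NP [NP [Det no] [N telescope]] [PP [P above] [NP [Det that] [N child]]]]]]]]]
[S [NP [Pron she]] [VP [V offered] [NP [NP [Pron she]] [RelC [Rel which] [VP [VP [V cited] [NP [Det no] [N telescope]]] [PP [P above] [NP [Det that] [N child]]]]]]]]
The difference turns on whether NP → NP PP is used at the relevant span, versus an alternative expansion of NP.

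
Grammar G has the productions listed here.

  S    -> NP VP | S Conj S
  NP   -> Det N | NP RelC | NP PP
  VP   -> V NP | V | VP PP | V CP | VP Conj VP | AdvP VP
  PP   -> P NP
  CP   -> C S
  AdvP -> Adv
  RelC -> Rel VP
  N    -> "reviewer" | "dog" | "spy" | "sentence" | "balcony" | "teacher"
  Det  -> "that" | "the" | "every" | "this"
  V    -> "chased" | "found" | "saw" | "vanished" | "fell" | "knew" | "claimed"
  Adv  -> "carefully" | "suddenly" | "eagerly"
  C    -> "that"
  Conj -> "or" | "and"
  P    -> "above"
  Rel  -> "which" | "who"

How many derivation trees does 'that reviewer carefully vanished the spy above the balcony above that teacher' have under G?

9

Two of the 9 distinct bracketings:
[S [NP [Det that] [N reviewer]] [VP [VP [AdvP [Adv carefully]] [VP [V vanished] [NP [Det the] [N spy]]]] [PP [P above] [NP [NP [Det the] [N balcony]] [PP [P above] [NP [Det that] [N teacher]]]]]]]
[S [NP [Det that] [N reviewer]] [VP [VP [VP [AdvP [Adv carefully]] [VP [V vanished] [NP [Det the] [N spy]]]] [PP [P above] [NP [Det the] [N balcony]]]] [PP [P above] [NP [Det that] [N teacher]]]]]
The difference turns on whether NP → NP PP is used at the relevant span, versus an alternative expansion of NP.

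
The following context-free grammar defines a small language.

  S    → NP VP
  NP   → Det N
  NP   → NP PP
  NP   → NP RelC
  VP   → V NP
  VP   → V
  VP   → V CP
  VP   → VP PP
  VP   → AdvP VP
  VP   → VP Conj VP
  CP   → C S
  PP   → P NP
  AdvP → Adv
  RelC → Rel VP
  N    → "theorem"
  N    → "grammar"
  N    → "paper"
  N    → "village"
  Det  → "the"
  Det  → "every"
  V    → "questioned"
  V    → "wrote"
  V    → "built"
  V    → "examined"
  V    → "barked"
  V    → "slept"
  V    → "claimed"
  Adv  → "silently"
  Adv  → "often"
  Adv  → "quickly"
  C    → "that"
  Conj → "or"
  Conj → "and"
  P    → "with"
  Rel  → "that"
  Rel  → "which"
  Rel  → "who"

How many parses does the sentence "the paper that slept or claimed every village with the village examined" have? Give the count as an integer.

Two of the 4 distinct bracketings:
[S [NP [NP [NP [Det the] [N paper]] [RelC [Rel that] [VP [VP [V slept]] [Conj or] [VP [V claimed] [NP [Det every] [N village]]]]]] [PP [P with] [NP [Det the] [N village]]]] [VP [V examined]]]
[S [NP [NP [Det the] [N paper]] [RelC [Rel that] [VP [VP [VP [V slept]] [Conj or] [VP [V claimed] [NP [Det every] [N village]]]] [PP [P with] [NP [Det the] [N village]]]]]] [VP [V examined]]]
The difference turns on whether NP → NP PP is used at the relevant span, versus an alternative expansion of NP.

4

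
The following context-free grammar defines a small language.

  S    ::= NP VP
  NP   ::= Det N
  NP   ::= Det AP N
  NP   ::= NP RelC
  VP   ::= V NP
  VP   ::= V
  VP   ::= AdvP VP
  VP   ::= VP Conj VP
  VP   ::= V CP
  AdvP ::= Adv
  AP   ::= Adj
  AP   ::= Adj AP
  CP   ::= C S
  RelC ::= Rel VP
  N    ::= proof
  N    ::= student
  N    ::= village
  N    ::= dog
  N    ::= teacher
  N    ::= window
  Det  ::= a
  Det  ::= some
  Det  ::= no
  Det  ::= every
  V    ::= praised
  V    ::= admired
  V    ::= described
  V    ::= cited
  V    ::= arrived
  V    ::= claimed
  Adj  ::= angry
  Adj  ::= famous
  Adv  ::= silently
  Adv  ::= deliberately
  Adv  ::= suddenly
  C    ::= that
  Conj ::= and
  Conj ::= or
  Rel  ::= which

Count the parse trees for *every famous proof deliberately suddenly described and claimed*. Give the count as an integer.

3

Two of the 3 distinct bracketings:
[S [NP [Det every] [AP [Adj famous]] [N proof]] [VP [AdvP [Adv deliberately]] [VP [AdvP [Adv suddenly]] [VP [VP [V described]] [Conj and] [VP [V claimed]]]]]]
[S [NP [Det every] [AP [Adj famous]] [N proof]] [VP [AdvP [Adv deliberately]] [VP [VP [AdvP [Adv suddenly]] [VP [V described]]] [Conj and] [VP [V claimed]]]]]
The trees differ in how a recursive rule is bracketed over the same span.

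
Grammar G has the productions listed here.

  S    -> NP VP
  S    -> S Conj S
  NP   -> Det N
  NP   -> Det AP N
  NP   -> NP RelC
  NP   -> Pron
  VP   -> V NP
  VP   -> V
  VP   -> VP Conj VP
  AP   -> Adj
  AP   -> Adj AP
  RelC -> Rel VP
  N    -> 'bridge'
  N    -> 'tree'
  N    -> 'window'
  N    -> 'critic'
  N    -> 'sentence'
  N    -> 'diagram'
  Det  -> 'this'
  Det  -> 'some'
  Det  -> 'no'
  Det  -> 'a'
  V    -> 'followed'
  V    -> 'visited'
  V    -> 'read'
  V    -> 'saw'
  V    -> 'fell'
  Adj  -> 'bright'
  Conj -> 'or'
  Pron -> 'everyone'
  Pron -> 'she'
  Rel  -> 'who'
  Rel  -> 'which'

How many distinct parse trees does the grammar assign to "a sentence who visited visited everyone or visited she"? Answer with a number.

1

[S [NP [NP [Det a] [N sentence]] [RelC [Rel who] [VP [V visited]]]] [VP [VP [V visited] [NP [Pron everyone]]] [Conj or] [VP [V visited] [NP [Pron she]]]]]
No rule offers an alternative attachment or grouping for any span, so this is the only derivation.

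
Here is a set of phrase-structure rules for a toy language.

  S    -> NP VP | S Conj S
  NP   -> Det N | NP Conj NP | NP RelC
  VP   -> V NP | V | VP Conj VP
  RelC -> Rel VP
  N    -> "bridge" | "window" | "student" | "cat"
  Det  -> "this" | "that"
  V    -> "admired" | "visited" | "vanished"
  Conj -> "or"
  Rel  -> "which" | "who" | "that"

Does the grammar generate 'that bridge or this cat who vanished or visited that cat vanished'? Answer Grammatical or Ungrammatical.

Grammatical

S
  NP
    NP
      Det: that
      N: bridge
    Conj: or
    NP
      NP
        Det: this
        N: cat
      RelC
        Rel: who
        VP
          VP
            V: vanished
          Conj: or
          VP
            V: visited
            NP
              Det: that
              N: cat
  VP
    V: vanished
The bracketing above is licensed at every node by one of the given productions, with S at the root.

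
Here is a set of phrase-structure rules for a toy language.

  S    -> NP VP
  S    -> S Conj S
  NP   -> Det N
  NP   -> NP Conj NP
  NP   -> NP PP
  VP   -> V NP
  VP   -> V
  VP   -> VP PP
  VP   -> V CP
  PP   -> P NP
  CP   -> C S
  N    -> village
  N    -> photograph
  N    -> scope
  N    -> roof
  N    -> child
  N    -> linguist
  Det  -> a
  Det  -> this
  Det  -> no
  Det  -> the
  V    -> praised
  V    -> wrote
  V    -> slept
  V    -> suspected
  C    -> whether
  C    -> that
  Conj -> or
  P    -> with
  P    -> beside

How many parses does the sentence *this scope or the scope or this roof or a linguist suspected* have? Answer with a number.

5

Two of the 5 distinct bracketings:
[S [NP [NP [Det this] [N scope]] [Conj or] [NP [NP [Det the] [N scope]] [Conj or] [NP [NP [Det this] [N roof]] [Conj or] [NP [Det a] [N linguist]]]]] [VP [V suspected]]]
[S [NP [NP [Det this] [N scope]] [Conj or] [NP [NP [NP [Det the] [N scope]] [Conj or] [NP [Det this] [N roof]]] [Conj or] [NP [Det a] [N linguist]]]] [VP [V suspected]]]
The trees differ in how a recursive rule is bracketed over the same span.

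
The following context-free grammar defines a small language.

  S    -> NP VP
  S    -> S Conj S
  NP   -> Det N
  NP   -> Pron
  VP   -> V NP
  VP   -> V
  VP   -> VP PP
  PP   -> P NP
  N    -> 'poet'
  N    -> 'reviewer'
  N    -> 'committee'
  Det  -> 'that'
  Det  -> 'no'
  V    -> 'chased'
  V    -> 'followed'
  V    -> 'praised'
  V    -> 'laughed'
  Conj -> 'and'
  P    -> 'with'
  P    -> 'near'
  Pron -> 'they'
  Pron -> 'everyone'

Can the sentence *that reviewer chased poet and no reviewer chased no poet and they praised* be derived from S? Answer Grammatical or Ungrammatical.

Ungrammatical

A V word can never sit immediately before an N word in any string this grammar generates, so the substring 'chased poet' rules out a derivation.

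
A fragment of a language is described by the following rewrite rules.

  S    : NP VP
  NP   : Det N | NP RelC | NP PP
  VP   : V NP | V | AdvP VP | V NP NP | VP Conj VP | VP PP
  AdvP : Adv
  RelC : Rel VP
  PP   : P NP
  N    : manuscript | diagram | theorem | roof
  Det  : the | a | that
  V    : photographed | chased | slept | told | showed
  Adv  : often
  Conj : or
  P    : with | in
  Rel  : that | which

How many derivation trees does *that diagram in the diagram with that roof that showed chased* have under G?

Two of the 5 distinct bracketings:
[S [NP [NP [NP [Det that] [N diagram]] [PP [P in] [NP [NP [Det the] [N diagram]] [PP [P with] [NP [Det that] [N roof]]]]]] [RelC [Rel that] [VP [V showed]]]] [VP [V chased]]]
[S [NP [NP [NP [NP [Det that] [N diagram]] [PP [P in] [NP [Det the] [N diagram]]]] [PP [P with] [NP [Det that] [N roof]]]] [RelC [Rel that] [VP [V showed]]]] [VP [V chased]]]
The trees differ in how a recursive rule is bracketed over the same span.

5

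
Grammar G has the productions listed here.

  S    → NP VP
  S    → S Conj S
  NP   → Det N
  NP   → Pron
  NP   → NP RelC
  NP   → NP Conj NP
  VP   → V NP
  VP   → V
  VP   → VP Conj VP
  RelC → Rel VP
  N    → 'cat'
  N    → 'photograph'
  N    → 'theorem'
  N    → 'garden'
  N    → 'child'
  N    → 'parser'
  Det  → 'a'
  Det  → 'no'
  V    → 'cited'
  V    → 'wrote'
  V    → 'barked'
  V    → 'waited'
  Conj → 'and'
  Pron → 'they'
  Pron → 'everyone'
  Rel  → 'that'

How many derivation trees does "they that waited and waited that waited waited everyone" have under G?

[S [NP [NP [NP [Pron they]] [RelC [Rel that] [VP [VP [V waited]] [Conj and] [VP [V waited]]]]] [RelC [Rel that] [VP [V waited]]]] [VP [V waited] [NP [Pron everyone]]]]
No rule offers an alternative attachment or grouping for any span, so this is the only derivation.

1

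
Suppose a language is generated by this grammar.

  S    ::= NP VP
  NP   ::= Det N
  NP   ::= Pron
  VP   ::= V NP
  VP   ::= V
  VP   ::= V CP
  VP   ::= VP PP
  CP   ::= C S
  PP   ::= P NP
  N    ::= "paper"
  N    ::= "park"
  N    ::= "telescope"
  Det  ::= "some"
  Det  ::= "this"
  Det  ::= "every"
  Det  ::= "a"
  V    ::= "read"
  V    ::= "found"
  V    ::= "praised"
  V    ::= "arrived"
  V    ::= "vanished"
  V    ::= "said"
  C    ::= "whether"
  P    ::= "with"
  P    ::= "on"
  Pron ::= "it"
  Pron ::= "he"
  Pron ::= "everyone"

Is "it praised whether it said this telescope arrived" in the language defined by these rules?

Ungrammatical

For S → NP VP, the only prefix that parses as NP is 'it', but the remainder 'praised whether it said this telescope arrived' is not a VP under these rules.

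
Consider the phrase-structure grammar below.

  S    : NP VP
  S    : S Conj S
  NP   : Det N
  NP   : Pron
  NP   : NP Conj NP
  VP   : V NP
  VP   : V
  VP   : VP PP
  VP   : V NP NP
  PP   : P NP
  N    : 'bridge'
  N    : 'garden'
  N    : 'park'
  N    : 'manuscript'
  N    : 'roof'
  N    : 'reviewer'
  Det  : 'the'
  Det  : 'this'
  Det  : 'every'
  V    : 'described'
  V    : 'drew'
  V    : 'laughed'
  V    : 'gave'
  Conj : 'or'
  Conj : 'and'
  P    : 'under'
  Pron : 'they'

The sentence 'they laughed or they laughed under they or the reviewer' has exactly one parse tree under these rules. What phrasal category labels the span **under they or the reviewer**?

PP

S
  S
    NP
      Pron: they
    VP
      V: laughed
  Conj: or
  S
    NP
      Pron: they
    VP
      VP
        V: laughed
      PP
        P: under
        NP
          NP
            Pron: they
          Conj: or
          NP
            Det: the
            N: reviewer
The span 'under they or the reviewer' is the PP node built by PP → P NP.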